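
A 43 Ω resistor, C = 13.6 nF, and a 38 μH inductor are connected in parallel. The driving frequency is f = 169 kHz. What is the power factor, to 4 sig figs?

ω = 2πf = 1.062e+06 rad/s
X_L = ωL = 40.35 Ω
X_C = 1/(ωC) = 69.25 Ω
Parallel: admittances add. Y = 1/R + 1/(jωL) + jωC
Y = (0.02326 − j0.01034) S
|Y| = 0.02545 S → |Z| = 1/|Y| = 39.29 Ω, ∠Z = −∠Y = 23.97°
cos φ = cos(23.97°) = 0.9137

0.9137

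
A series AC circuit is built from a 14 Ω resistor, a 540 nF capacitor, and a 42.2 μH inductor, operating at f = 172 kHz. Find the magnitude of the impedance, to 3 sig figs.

ω = 2πf = 1.081e+06 rad/s
X_L = ωL = 45.6 Ω
X_C = 1/(ωC) = 1.71 Ω
Net reactance X = X_L − X_C = 43.9 Ω
Z = 14.0 + j43.9 Ω
|Z| = √(14.0² + 43.9²) = 46.1 Ω

46.1 Ω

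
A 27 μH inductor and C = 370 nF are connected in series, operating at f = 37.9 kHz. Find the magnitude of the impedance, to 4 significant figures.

4.920 Ω

ω = 2πf = 238100 rad/s
X_L = ωL = 6.430 Ω
X_C = 1/(ωC) = 11.35 Ω
Net reactance X = X_L − X_C = -4.920 Ω
Z = − j4.920 Ω
|Z| = √(0² + 4.920²) = 4.920 Ω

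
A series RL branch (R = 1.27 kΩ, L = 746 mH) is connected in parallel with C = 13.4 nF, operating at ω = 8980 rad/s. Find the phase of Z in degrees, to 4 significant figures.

41.02°

X_L = ωL = 6699 Ω
X_C = 1/(ωC) = 8310 Ω
Branch 1 (R+jX_L): Z₁ = 1270 + j6699 Ω, |Z₁| = 6818 Ω
Branch 2 (−jX_C): Z₂ = −j8310 Ω
Parallel: Z = Z₁Z₂/(Z₁+Z₂), |Z| = 27620 Ω, ∠Z = 41.02°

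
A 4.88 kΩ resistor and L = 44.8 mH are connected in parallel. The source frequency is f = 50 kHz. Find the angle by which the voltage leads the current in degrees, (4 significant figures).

ω = 2πf = 314200 rad/s
X_L = ωL = 14070 Ω
Parallel: admittances add. Y = 1/R + 1/(jωL)
Y = (0.0002049 − j7.105e-05) S
|Y| = 0.0002169 S → |Z| = 1/|Y| = 4611 Ω, ∠Z = −∠Y = 19.12°

19.12°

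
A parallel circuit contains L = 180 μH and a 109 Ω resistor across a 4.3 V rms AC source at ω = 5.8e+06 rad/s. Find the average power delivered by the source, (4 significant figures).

169.6 mW

X_L = ωL = 1044 Ω
Parallel: admittances add. Y = 1/R + 1/(jωL)
Y = (0.009174 − j0.0009579) S
|Y| = 0.009224 S → |Z| = 1/|Y| = 108.4 Ω, ∠Z = −∠Y = 5.960°
I = V/|Z| = 39.66 mA
P = VI cos φ = 4.3 × 0.03966 × cos(5.960°) = 169.6 mW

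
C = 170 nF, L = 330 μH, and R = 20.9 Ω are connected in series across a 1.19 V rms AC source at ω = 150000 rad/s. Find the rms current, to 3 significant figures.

X_L = ωL = 49.5 Ω
X_C = 1/(ωC) = 39.2 Ω
Net reactance X = X_L − X_C = 10.3 Ω
Z = 20.9 + j10.3 Ω
|Z| = √(20.9² + 10.3²) = 23.3 Ω
I = V/|Z| = 1.19/23.3 = 51.1 mA

51.1 mA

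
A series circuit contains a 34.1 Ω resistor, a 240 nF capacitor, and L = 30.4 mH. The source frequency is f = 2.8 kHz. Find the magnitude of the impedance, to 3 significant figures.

ω = 2πf = 17590 rad/s
X_L = ωL = 535 Ω
X_C = 1/(ωC) = 237 Ω
Net reactance X = X_L − X_C = 298 Ω
Z = 34.1 + j298 Ω
|Z| = √(34.1² + 298²) = 300 Ω

300 Ω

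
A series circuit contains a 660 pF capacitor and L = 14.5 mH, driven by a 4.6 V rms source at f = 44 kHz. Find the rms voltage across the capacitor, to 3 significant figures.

ω = 2πf = 276500 rad/s
X_L = ωL = 4010 Ω
X_C = 1/(ωC) = 5480 Ω
Net reactance X = X_L − X_C = -1470 Ω
Z = − j1470 Ω
|Z| = √(0² + 1470²) = 1470 Ω
I = V/|Z| = 3.13 mA
V_C = I·|Z_C| = 0.00313 × 5480 = 17.1 V

17.1 V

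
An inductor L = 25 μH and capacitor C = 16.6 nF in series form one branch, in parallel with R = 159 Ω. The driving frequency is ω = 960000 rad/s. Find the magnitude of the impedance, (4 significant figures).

37.65 Ω

X_L = ωL = 24.00 Ω
X_C = 1/(ωC) = 62.75 Ω
Branch 1: Z₁ = R = 159.0 Ω
Branch 2 (series LC): Z₂ = j(X_L − X_C) = −j38.75 Ω
Parallel: Z = Z₁Z₂/(Z₁+Z₂), |Z| = 37.65 Ω, ∠Z = -76.30°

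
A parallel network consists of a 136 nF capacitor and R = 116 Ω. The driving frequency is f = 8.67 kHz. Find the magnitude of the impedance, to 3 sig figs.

88.0 Ω

ω = 2πf = 54480 rad/s
X_C = 1/(ωC) = 135 Ω
Parallel: admittances add. Y = 1/R + jωC
Y = (0.00862 + j0.00741) S
|Y| = 0.0114 S → |Z| = 1/|Y| = 88.0 Ω, ∠Z = −∠Y = -40.7°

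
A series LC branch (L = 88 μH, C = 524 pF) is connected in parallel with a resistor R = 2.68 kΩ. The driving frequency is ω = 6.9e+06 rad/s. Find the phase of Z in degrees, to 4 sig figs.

82.97°

X_L = ωL = 607.2 Ω
X_C = 1/(ωC) = 276.6 Ω
Branch 1: Z₁ = R = 2680 Ω
Branch 2 (series LC): Z₂ = j(X_L − X_C) = j330.6 Ω
Parallel: Z = Z₁Z₂/(Z₁+Z₂), |Z| = 328.1 Ω, ∠Z = 82.97°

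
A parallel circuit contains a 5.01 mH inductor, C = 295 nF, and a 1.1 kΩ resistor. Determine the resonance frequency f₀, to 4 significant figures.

4.140 kHz

ω₀ = 1/√(LC) = 1/√(0.00501 × 2.95e-07) = 26010 rad/s
f₀ = ω₀/(2π) = 4.140 kHz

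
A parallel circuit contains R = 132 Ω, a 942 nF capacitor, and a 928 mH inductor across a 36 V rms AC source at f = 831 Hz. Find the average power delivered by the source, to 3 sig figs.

ω = 2πf = 5221 rad/s
X_L = ωL = 4850 Ω
X_C = 1/(ωC) = 203 Ω
Parallel: admittances add. Y = 1/R + 1/(jωL) + jωC
Y = (0.00758 + j0.00471) S
|Y| = 0.00892 S → |Z| = 1/|Y| = 112 Ω, ∠Z = −∠Y = -31.9°
I = V/|Z| = 321 mA
P = VI cos φ = 36 × 0.321 × cos(-31.9°) = 9.82 W

9.82 W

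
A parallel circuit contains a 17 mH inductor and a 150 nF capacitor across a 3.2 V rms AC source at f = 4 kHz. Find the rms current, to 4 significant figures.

ω = 2πf = 25130 rad/s
X_L = ωL = 427.3 Ω
X_C = 1/(ωC) = 265.3 Ω
Parallel: admittances add. Y = 1/(jωL) + jωC
Y = (0 + j0.001429) S
|Y| = 0.001429 S → |Z| = 1/|Y| = 699.6 Ω, ∠Z = −∠Y = -90.00°
I = V/|Z| = 3.2/699.6 = 4.574 mA

4.574 mA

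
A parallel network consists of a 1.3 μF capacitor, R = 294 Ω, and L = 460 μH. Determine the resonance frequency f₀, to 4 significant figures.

ω₀ = 1/√(LC) = 1/√(0.00046 × 1.3e-06) = 40890 rad/s
f₀ = ω₀/(2π) = 6.508 kHz

6.508 kHz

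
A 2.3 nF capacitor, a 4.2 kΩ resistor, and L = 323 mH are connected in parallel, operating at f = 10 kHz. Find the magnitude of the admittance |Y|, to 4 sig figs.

ω = 2πf = 62830 rad/s
X_L = ωL = 20290 Ω
X_C = 1/(ωC) = 6920 Ω
Parallel: admittances add. Y = 1/R + 1/(jωL) + jωC
Y = (0.0002381 + j9.524e-05) S
|Y| = 0.0002564 S → |Z| = 1/|Y| = 3900 Ω, ∠Z = −∠Y = -21.80°

256.4 μS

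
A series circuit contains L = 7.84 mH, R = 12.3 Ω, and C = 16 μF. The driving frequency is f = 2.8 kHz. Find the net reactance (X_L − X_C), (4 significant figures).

ω = 2πf = 17590 rad/s
X_L = ωL = 137.9 Ω
X_C = 1/(ωC) = 3.553 Ω
X = 137.9 − 3.553 = 134.4 Ω

134.4 Ω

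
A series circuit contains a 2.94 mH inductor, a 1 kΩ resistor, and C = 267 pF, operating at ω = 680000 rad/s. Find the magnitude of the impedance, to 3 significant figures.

X_L = ωL = 2000 Ω
X_C = 1/(ωC) = 5510 Ω
Net reactance X = X_L − X_C = -3510 Ω
Z = 1000 − j3510 Ω
|Z| = √(1000² + 3510²) = 3650 Ω

3650 Ω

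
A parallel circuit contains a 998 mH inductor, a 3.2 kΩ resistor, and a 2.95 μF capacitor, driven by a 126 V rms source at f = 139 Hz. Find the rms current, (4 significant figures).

ω = 2πf = 873.4 rad/s
X_L = ωL = 871.6 Ω
X_C = 1/(ωC) = 388.1 Ω
Parallel: admittances add. Y = 1/R + 1/(jωL) + jωC
Y = (0.0003125 + j0.001429) S
|Y| = 0.001463 S → |Z| = 1/|Y| = 683.6 Ω, ∠Z = −∠Y = -77.67°
I = V/|Z| = 126/683.6 = 184.3 mA

184.3 mA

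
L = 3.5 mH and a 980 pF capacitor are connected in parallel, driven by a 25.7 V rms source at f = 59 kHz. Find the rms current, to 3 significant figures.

ω = 2πf = 370700 rad/s
X_L = ωL = 1300 Ω
X_C = 1/(ωC) = 2750 Ω
Parallel: admittances add. Y = 1/(jωL) + jωC
Y = (0 − j0.000407) S
|Y| = 0.000407 S → |Z| = 1/|Y| = 2450 Ω, ∠Z = −∠Y = 90.0°
I = V/|Z| = 25.7/2450 = 10.5 mA

10.5 mA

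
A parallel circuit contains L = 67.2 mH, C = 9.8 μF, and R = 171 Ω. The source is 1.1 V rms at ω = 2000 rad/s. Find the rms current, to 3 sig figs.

14.8 mA

X_L = ωL = 134 Ω
X_C = 1/(ωC) = 51.0 Ω
Parallel: admittances add. Y = 1/R + 1/(jωL) + jωC
Y = (0.00585 + j0.0122) S
|Y| = 0.0135 S → |Z| = 1/|Y| = 74.1 Ω, ∠Z = −∠Y = -64.3°
I = V/|Z| = 1.1/74.1 = 14.8 mA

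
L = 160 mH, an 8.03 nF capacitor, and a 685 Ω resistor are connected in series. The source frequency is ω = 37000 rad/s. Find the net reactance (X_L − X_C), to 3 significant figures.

2550 Ω

X_L = ωL = 5920 Ω
X_C = 1/(ωC) = 3370 Ω
X = 5920 − 3370 = 2550 Ω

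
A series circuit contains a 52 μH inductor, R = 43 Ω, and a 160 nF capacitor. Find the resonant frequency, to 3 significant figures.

55.2 kHz

ω₀ = 1/√(LC) = 1/√(5.2e-05 × 1.6e-07) = 346700 rad/s
f₀ = ω₀/(2π) = 55.2 kHz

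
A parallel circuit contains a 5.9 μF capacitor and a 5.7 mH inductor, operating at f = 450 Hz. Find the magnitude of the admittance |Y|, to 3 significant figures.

45.4 mS

ω = 2πf = 2827 rad/s
X_L = ωL = 16.1 Ω
X_C = 1/(ωC) = 59.9 Ω
Parallel: admittances add. Y = 1/(jωL) + jωC
Y = (0 − j0.0454) S
|Y| = 0.0454 S → |Z| = 1/|Y| = 22.0 Ω, ∠Z = −∠Y = 90.0°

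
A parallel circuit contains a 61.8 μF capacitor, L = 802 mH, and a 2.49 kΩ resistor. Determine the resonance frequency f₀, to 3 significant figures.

22.6 Hz

ω₀ = 1/√(LC) = 1/√(0.802 × 6.18e-05) = 142.0 rad/s
f₀ = ω₀/(2π) = 22.6 Hz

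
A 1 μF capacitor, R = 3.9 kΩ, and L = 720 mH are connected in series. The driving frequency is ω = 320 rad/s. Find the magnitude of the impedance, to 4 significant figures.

X_L = ωL = 230.4 Ω
X_C = 1/(ωC) = 3125 Ω
Net reactance X = X_L − X_C = -2895 Ω
Z = 3900 − j2895 Ω
|Z| = √(3900² + 2895²) = 4857 Ω

4857 Ω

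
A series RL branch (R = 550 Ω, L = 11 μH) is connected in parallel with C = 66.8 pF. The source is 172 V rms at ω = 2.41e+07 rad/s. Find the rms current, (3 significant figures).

X_L = ωL = 265 Ω
X_C = 1/(ωC) = 621 Ω
Branch 1 (R+jX_L): Z₁ = 550 + j265 Ω, |Z₁| = 611 Ω
Branch 2 (−jX_C): Z₂ = −j621 Ω
Parallel: Z = Z₁Z₂/(Z₁+Z₂), |Z| = 579 Ω, ∠Z = -31.3°
I = V/|Z| = 172/579 = 297 mA

297 mA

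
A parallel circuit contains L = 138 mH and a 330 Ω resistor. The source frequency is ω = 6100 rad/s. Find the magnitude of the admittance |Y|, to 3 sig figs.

X_L = ωL = 842 Ω
Parallel: admittances add. Y = 1/R + 1/(jωL)
Y = (0.00303 − j0.00119) S
|Y| = 0.00325 S → |Z| = 1/|Y| = 307 Ω, ∠Z = −∠Y = 21.4°

3.25 mS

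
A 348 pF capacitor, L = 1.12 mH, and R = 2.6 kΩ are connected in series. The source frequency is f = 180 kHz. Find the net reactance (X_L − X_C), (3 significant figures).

ω = 2πf = 1.131e+06 rad/s
X_L = ωL = 1270 Ω
X_C = 1/(ωC) = 2540 Ω
X = 1270 − 2540 = -1270 Ω

-1270 Ω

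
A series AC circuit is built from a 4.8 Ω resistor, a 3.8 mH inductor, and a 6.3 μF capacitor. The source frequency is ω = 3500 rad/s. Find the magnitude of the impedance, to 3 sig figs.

32.4 Ω

X_L = ωL = 13.3 Ω
X_C = 1/(ωC) = 45.4 Ω
Net reactance X = X_L − X_C = -32.1 Ω
Z = 4.80 − j32.1 Ω
|Z| = √(4.80² + 32.1²) = 32.4 Ω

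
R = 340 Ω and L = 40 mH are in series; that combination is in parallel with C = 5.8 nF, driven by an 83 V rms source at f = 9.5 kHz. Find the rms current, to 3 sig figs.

ω = 2πf = 59690 rad/s
X_L = ωL = 2390 Ω
X_C = 1/(ωC) = 2890 Ω
Branch 1 (R+jX_L): Z₁ = 340 + j2390 Ω, |Z₁| = 2410 Ω
Branch 2 (−jX_C): Z₂ = −j2890 Ω
Parallel: Z = Z₁Z₂/(Z₁+Z₂), |Z| = 11500 Ω, ∠Z = 47.7°
I = V/|Z| = 83/11500 = 7.21 mA

7.21 mA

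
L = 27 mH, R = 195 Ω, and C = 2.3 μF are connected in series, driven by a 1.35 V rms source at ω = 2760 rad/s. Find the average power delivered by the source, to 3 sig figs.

X_L = ωL = 74.5 Ω
X_C = 1/(ωC) = 158 Ω
Net reactance X = X_L − X_C = -83.0 Ω
Z = 195 − j83.0 Ω
|Z| = √(195² + 83.0²) = 212 Ω
∠Z = arctan(-83.0/195) = -23.1°
I = V/|Z| = 6.37 mA
P = VI cos φ = 1.35 × 0.00637 × cos(-23.1°) = 7.91 mW

7.91 mW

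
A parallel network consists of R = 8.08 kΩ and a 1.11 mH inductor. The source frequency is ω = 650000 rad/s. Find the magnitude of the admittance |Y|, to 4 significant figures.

1.392 mS

X_L = ωL = 721.5 Ω
Parallel: admittances add. Y = 1/R + 1/(jωL)
Y = (0.0001238 − j0.001386) S
|Y| = 0.001392 S → |Z| = 1/|Y| = 718.6 Ω, ∠Z = −∠Y = 84.90°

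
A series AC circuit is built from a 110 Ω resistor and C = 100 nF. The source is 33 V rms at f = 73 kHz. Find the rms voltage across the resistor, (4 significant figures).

32.37 V

ω = 2πf = 458700 rad/s
X_C = 1/(ωC) = 21.80 Ω
Z = 110.0 − j21.80 Ω
|Z| = √(110.0² + 21.80²) = 112.1 Ω
I = V/|Z| = 294.3 mA
V_R = I·|Z_R| = 0.2943 × 110.0 = 32.37 V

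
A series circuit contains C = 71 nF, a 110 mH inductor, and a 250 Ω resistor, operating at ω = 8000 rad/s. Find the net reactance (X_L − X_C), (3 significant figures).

X_L = ωL = 880 Ω
X_C = 1/(ωC) = 1760 Ω
X = 880 − 1760 = -881 Ω

-881 Ω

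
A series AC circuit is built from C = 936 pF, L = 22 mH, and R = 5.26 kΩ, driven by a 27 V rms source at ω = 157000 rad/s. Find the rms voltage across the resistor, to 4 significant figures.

22.77 V

X_L = ωL = 3454 Ω
X_C = 1/(ωC) = 6805 Ω
Net reactance X = X_L − X_C = -3351 Ω
Z = 5260 − j3351 Ω
|Z| = √(5260² + 3351²) = 6237 Ω
I = V/|Z| = 4.329 mA
V_R = I·|Z_R| = 0.004329 × 5260 = 22.77 V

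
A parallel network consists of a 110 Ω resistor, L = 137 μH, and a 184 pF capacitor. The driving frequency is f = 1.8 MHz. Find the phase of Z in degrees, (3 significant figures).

ω = 2πf = 1.131e+07 rad/s
X_L = ωL = 1550 Ω
X_C = 1/(ωC) = 481 Ω
Parallel: admittances add. Y = 1/R + 1/(jωL) + jωC
Y = (0.00909 + j0.00144) S
|Y| = 0.00920 S → |Z| = 1/|Y| = 109 Ω, ∠Z = −∠Y = -8.97°

-8.97°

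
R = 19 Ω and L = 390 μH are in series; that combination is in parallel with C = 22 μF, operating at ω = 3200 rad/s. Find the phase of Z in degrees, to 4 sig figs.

-51.95°

X_L = ωL = 1.248 Ω
X_C = 1/(ωC) = 14.20 Ω
Branch 1 (R+jX_L): Z₁ = 19.00 + j1.248 Ω, |Z₁| = 19.04 Ω
Branch 2 (−jX_C): Z₂ = −j14.20 Ω
Parallel: Z = Z₁Z₂/(Z₁+Z₂), |Z| = 11.76 Ω, ∠Z = -51.95°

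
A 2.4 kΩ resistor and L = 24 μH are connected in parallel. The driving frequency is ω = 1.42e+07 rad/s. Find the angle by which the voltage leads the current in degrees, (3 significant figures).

81.9°

X_L = ωL = 341 Ω
Parallel: admittances add. Y = 1/R + 1/(jωL)
Y = (0.000417 − j0.00293) S
|Y| = 0.00296 S → |Z| = 1/|Y| = 337 Ω, ∠Z = −∠Y = 81.9°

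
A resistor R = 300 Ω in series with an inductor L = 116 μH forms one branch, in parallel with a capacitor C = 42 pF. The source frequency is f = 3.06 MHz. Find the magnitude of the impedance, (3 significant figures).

2690 Ω

ω = 2πf = 1.923e+07 rad/s
X_L = ωL = 2230 Ω
X_C = 1/(ωC) = 1240 Ω
Branch 1 (R+jX_L): Z₁ = 300 + j2230 Ω, |Z₁| = 2250 Ω
Branch 2 (−jX_C): Z₂ = −j1240 Ω
Parallel: Z = Z₁Z₂/(Z₁+Z₂), |Z| = 2690 Ω, ∠Z = -80.8°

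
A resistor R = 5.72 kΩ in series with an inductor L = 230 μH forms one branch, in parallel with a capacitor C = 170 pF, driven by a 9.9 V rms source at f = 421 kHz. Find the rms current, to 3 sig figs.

4.60 mA

ω = 2πf = 2.645e+06 rad/s
X_L = ωL = 608 Ω
X_C = 1/(ωC) = 2220 Ω
Branch 1 (R+jX_L): Z₁ = 5720 + j608 Ω, |Z₁| = 5750 Ω
Branch 2 (−jX_C): Z₂ = −j2220 Ω
Parallel: Z = Z₁Z₂/(Z₁+Z₂), |Z| = 2150 Ω, ∠Z = -68.2°
I = V/|Z| = 9.9/2150 = 4.60 mA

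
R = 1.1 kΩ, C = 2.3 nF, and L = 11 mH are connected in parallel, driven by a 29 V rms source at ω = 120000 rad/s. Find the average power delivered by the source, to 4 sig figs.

764.5 mW

X_L = ωL = 1320 Ω
X_C = 1/(ωC) = 3623 Ω
Parallel: admittances add. Y = 1/R + 1/(jωL) + jωC
Y = (0.0009091 − j0.0004816) S
|Y| = 0.001029 S → |Z| = 1/|Y| = 972.0 Ω, ∠Z = −∠Y = 27.91°
I = V/|Z| = 29.83 mA
P = VI cos φ = 29 × 0.02983 × cos(27.91°) = 764.5 mW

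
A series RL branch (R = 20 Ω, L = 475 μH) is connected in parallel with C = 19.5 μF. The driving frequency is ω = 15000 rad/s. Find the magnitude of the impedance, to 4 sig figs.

X_L = ωL = 7.125 Ω
X_C = 1/(ωC) = 3.419 Ω
Branch 1 (R+jX_L): Z₁ = 20.00 + j7.125 Ω, |Z₁| = 21.23 Ω
Branch 2 (−jX_C): Z₂ = −j3.419 Ω
Parallel: Z = Z₁Z₂/(Z₁+Z₂), |Z| = 3.569 Ω, ∠Z = -80.89°

3.569 Ω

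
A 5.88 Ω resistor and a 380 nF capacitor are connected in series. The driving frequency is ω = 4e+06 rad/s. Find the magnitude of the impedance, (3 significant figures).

X_C = 1/(ωC) = 0.658 Ω
Z = 5.88 − j0.658 Ω
|Z| = √(5.88² + 0.658²) = 5.92 Ω

5.92 Ω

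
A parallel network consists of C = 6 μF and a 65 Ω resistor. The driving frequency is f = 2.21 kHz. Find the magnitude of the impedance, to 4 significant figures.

ω = 2πf = 13890 rad/s
X_C = 1/(ωC) = 12.00 Ω
Parallel: admittances add. Y = 1/R + jωC
Y = (0.01538 + j0.08332) S
|Y| = 0.08472 S → |Z| = 1/|Y| = 11.80 Ω, ∠Z = −∠Y = -79.54°

11.80 Ω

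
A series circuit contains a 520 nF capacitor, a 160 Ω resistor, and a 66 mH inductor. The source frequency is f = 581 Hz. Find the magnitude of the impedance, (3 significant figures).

ω = 2πf = 3651 rad/s
X_L = ωL = 241 Ω
X_C = 1/(ωC) = 527 Ω
Net reactance X = X_L − X_C = -286 Ω
Z = 160 − j286 Ω
|Z| = √(160² + 286²) = 328 Ω

328 Ω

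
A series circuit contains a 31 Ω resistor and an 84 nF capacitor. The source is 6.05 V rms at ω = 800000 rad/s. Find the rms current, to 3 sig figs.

X_C = 1/(ωC) = 14.9 Ω
Z = 31.0 − j14.9 Ω
|Z| = √(31.0² + 14.9²) = 34.4 Ω
I = V/|Z| = 6.05/34.4 = 176 mA

176 mA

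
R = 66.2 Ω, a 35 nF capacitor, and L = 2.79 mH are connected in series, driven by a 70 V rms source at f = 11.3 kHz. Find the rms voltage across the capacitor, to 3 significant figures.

ω = 2πf = 71000 rad/s
X_L = ωL = 198 Ω
X_C = 1/(ωC) = 402 Ω
Net reactance X = X_L − X_C = -204 Ω
Z = 66.2 − j204 Ω
|Z| = √(66.2² + 204²) = 215 Ω
I = V/|Z| = 326 mA
V_C = I·|Z_C| = 0.326 × 402 = 131 V

131 V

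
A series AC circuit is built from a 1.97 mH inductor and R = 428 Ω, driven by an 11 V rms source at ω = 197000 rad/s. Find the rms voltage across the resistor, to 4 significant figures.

8.149 V

X_L = ωL = 388.1 Ω
Z = 428.0 + j388.1 Ω
|Z| = √(428.0² + 388.1²) = 577.8 Ω
I = V/|Z| = 19.04 mA
V_R = I·|Z_R| = 0.01904 × 428.0 = 8.149 V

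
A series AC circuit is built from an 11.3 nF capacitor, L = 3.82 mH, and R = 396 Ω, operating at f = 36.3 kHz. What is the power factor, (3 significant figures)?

ω = 2πf = 228100 rad/s
X_L = ωL = 871 Ω
X_C = 1/(ωC) = 388 Ω
Net reactance X = X_L − X_C = 483 Ω
Z = 396 + j483 Ω
|Z| = √(396² + 483²) = 625 Ω
∠Z = arctan(483/396) = 50.7°
cos φ = cos(50.7°) = 0.634

0.634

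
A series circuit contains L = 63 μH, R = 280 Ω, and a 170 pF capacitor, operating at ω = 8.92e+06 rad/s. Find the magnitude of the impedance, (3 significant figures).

296 Ω

X_L = ωL = 562 Ω
X_C = 1/(ωC) = 659 Ω
Net reactance X = X_L − X_C = -97.5 Ω
Z = 280 − j97.5 Ω
|Z| = √(280² + 97.5²) = 296 Ω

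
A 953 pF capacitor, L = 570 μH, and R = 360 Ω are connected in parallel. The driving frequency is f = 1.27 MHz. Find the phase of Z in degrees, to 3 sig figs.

ω = 2πf = 7.98e+06 rad/s
X_L = ωL = 4550 Ω
X_C = 1/(ωC) = 131 Ω
Parallel: admittances add. Y = 1/R + 1/(jωL) + jωC
Y = (0.00278 + j0.00738) S
|Y| = 0.00789 S → |Z| = 1/|Y| = 127 Ω, ∠Z = −∠Y = -69.4°

-69.4°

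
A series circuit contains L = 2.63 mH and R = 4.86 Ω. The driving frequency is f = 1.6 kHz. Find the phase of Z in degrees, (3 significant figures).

79.6°

ω = 2πf = 10050 rad/s
X_L = ωL = 26.4 Ω
Z = 4.86 + j26.4 Ω
|Z| = √(4.86² + 26.4²) = 26.9 Ω
∠Z = arctan(26.4/4.86) = 79.6°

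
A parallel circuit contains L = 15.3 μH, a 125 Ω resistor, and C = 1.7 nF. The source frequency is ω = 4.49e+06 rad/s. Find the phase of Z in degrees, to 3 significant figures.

X_L = ωL = 68.7 Ω
X_C = 1/(ωC) = 131 Ω
Parallel: admittances add. Y = 1/R + 1/(jωL) + jωC
Y = (0.00800 − j0.00692) S
|Y| = 0.0106 S → |Z| = 1/|Y| = 94.5 Ω, ∠Z = −∠Y = 40.9°

40.9°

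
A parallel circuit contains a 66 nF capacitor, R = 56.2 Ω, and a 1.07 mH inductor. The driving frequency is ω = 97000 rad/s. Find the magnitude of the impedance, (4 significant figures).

55.29 Ω

X_L = ωL = 103.8 Ω
X_C = 1/(ωC) = 156.2 Ω
Parallel: admittances add. Y = 1/R + 1/(jωL) + jωC
Y = (0.01779 − j0.003233) S
|Y| = 0.01808 S → |Z| = 1/|Y| = 55.29 Ω, ∠Z = −∠Y = 10.30°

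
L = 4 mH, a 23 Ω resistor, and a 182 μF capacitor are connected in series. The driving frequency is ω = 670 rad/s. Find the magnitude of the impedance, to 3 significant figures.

23.7 Ω

X_L = ωL = 2.68 Ω
X_C = 1/(ωC) = 8.20 Ω
Net reactance X = X_L − X_C = -5.52 Ω
Z = 23.0 − j5.52 Ω
|Z| = √(23.0² + 5.52²) = 23.7 Ω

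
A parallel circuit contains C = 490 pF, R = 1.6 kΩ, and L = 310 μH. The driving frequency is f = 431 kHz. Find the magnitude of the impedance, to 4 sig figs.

1564 Ω

ω = 2πf = 2.708e+06 rad/s
X_L = ωL = 839.5 Ω
X_C = 1/(ωC) = 753.6 Ω
Parallel: admittances add. Y = 1/R + 1/(jωL) + jωC
Y = (0.0006250 + j0.0001358) S
|Y| = 0.0006396 S → |Z| = 1/|Y| = 1564 Ω, ∠Z = −∠Y = -12.25°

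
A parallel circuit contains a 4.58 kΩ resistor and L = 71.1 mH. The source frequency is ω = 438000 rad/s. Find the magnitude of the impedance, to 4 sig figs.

4531 Ω

X_L = ωL = 31140 Ω
Parallel: admittances add. Y = 1/R + 1/(jωL)
Y = (0.0002183 − j3.211e-05) S
|Y| = 0.0002207 S → |Z| = 1/|Y| = 4531 Ω, ∠Z = −∠Y = 8.366°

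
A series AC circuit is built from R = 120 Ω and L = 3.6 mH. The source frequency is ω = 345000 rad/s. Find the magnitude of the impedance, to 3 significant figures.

X_L = ωL = 1240 Ω
Z = 120 + j1240 Ω
|Z| = √(120² + 1240²) = 1250 Ω

1250 Ω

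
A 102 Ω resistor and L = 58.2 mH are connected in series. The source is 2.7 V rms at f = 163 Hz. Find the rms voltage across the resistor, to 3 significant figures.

ω = 2πf = 1024 rad/s
X_L = ωL = 59.6 Ω
Z = 102 + j59.6 Ω
|Z| = √(102² + 59.6²) = 118 Ω
I = V/|Z| = 22.9 mA
V_R = I·|Z_R| = 0.0229 × 102 = 2.33 V

2.33 V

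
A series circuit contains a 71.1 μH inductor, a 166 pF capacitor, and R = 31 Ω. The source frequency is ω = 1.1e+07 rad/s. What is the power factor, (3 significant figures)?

X_L = ωL = 782 Ω
X_C = 1/(ωC) = 548 Ω
Net reactance X = X_L − X_C = 234 Ω
Z = 31.0 + j234 Ω
|Z| = √(31.0² + 234²) = 236 Ω
∠Z = arctan(234/31.0) = 82.5°
cos φ = cos(82.5°) = 0.131

0.131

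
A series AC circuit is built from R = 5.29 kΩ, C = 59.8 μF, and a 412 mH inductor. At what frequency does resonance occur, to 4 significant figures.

32.06 Hz

ω₀ = 1/√(LC) = 1/√(0.412 × 5.98e-05) = 201.5 rad/s
f₀ = ω₀/(2π) = 32.06 Hz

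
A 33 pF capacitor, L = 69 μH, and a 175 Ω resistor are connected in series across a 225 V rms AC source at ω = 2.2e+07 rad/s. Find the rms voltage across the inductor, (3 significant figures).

1520 V

X_L = ωL = 1520 Ω
X_C = 1/(ωC) = 1380 Ω
Net reactance X = X_L − X_C = 141 Ω
Z = 175 + j141 Ω
|Z| = √(175² + 141²) = 224 Ω
I = V/|Z| = 1.00 A
V_L = I·|Z_L| = 1.00 × 1520 = 1520 V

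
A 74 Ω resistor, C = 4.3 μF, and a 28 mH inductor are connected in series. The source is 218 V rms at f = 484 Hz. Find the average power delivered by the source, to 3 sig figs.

634 W

ω = 2πf = 3041 rad/s
X_L = ωL = 85.1 Ω
X_C = 1/(ωC) = 76.5 Ω
Net reactance X = X_L − X_C = 8.68 Ω
Z = 74.0 + j8.68 Ω
|Z| = √(74.0² + 8.68²) = 74.5 Ω
∠Z = arctan(8.68/74.0) = 6.69°
I = V/|Z| = 2.93 A
P = VI cos φ = 218 × 2.93 × cos(6.69°) = 634 W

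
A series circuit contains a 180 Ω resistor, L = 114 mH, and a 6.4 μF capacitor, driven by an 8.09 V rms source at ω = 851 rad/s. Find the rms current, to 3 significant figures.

X_L = ωL = 97.0 Ω
X_C = 1/(ωC) = 184 Ω
Net reactance X = X_L − X_C = -86.6 Ω
Z = 180 − j86.6 Ω
|Z| = √(180² + 86.6²) = 200 Ω
I = V/|Z| = 8.09/200 = 40.5 mA

40.5 mA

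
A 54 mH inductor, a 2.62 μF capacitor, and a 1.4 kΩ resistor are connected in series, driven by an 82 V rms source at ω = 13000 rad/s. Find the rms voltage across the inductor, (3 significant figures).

X_L = ωL = 702 Ω
X_C = 1/(ωC) = 29.4 Ω
Net reactance X = X_L − X_C = 673 Ω
Z = 1400 + j673 Ω
|Z| = √(1400² + 673²) = 1550 Ω
I = V/|Z| = 52.8 mA
V_L = I·|Z_L| = 0.0528 × 702 = 37.1 V

37.1 V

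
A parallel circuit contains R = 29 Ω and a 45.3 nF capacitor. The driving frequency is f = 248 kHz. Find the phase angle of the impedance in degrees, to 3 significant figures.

-64.0°

ω = 2πf = 1.558e+06 rad/s
X_C = 1/(ωC) = 14.2 Ω
Parallel: admittances add. Y = 1/R + jωC
Y = (0.0345 + j0.0706) S
|Y| = 0.0786 S → |Z| = 1/|Y| = 12.7 Ω, ∠Z = −∠Y = -64.0°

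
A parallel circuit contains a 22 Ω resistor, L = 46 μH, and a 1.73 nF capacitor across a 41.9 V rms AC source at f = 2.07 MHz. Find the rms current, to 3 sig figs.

2.09 A

ω = 2πf = 1.301e+07 rad/s
X_L = ωL = 598 Ω
X_C = 1/(ωC) = 44.4 Ω
Parallel: admittances add. Y = 1/R + 1/(jωL) + jωC
Y = (0.0455 + j0.0208) S
|Y| = 0.0500 S → |Z| = 1/|Y| = 20.0 Ω, ∠Z = −∠Y = -24.6°
I = V/|Z| = 41.9/20.0 = 2.09 A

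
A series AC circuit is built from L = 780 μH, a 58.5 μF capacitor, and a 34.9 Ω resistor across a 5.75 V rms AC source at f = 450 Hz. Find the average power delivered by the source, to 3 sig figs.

936 mW

ω = 2πf = 2827 rad/s
X_L = ωL = 2.21 Ω
X_C = 1/(ωC) = 6.05 Ω
Net reactance X = X_L − X_C = -3.84 Ω
Z = 34.9 − j3.84 Ω
|Z| = √(34.9² + 3.84²) = 35.1 Ω
∠Z = arctan(-3.84/34.9) = -6.28°
I = V/|Z| = 164 mA
P = VI cos φ = 5.75 × 0.164 × cos(-6.28°) = 936 mW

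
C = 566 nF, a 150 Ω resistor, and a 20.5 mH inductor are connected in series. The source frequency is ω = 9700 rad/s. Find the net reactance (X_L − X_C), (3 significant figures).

16.7 Ω

X_L = ωL = 199 Ω
X_C = 1/(ωC) = 182 Ω
X = 199 − 182 = 16.7 Ω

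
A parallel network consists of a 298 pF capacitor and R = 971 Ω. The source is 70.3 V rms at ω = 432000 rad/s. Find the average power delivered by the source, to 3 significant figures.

X_C = 1/(ωC) = 7770 Ω
Parallel: admittances add. Y = 1/R + jωC
Y = (0.00103 + j0.000129) S
|Y| = 0.00104 S → |Z| = 1/|Y| = 964 Ω, ∠Z = −∠Y = -7.13°
I = V/|Z| = 73.0 mA
P = VI cos φ = 70.3 × 0.0730 × cos(-7.13°) = 5.09 W

5.09 W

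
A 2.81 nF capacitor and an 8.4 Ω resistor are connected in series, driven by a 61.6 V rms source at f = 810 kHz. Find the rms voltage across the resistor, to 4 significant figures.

ω = 2πf = 5.089e+06 rad/s
X_C = 1/(ωC) = 69.92 Ω
Z = 8.400 − j69.92 Ω
|Z| = √(8.400² + 69.92²) = 70.43 Ω
I = V/|Z| = 874.7 mA
V_R = I·|Z_R| = 0.8747 × 8.400 = 7.347 V

7.347 V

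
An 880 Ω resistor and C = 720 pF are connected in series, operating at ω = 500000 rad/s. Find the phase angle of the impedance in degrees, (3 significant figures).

X_C = 1/(ωC) = 2780 Ω
Z = 880 − j2780 Ω
|Z| = √(880² + 2780²) = 2910 Ω
∠Z = arctan(-2780/880) = -72.4°

-72.4°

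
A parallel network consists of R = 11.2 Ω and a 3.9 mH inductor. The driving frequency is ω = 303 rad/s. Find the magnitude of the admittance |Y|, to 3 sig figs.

X_L = ωL = 1.18 Ω
Parallel: admittances add. Y = 1/R + 1/(jωL)
Y = (0.0893 − j0.846) S
|Y| = 0.851 S → |Z| = 1/|Y| = 1.18 Ω, ∠Z = −∠Y = 84.0°

851 mS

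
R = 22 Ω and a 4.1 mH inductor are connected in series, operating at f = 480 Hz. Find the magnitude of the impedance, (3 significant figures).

ω = 2πf = 3016 rad/s
X_L = ωL = 12.4 Ω
Z = 22.0 + j12.4 Ω
|Z| = √(22.0² + 12.4²) = 25.2 Ω

25.2 Ω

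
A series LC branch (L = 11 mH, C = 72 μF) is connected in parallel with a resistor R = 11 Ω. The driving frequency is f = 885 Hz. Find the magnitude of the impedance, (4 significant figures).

ω = 2πf = 5561 rad/s
X_L = ωL = 61.17 Ω
X_C = 1/(ωC) = 2.498 Ω
Branch 1: Z₁ = R = 11.00 Ω
Branch 2 (series LC): Z₂ = j(X_L − X_C) = j58.67 Ω
Parallel: Z = Z₁Z₂/(Z₁+Z₂), |Z| = 10.81 Ω, ∠Z = 10.62°

10.81 Ω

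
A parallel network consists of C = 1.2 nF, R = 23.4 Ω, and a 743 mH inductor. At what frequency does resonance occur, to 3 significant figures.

5.33 kHz

ω₀ = 1/√(LC) = 1/√(0.743 × 1.2e-09) = 33490 rad/s
f₀ = ω₀/(2π) = 5.33 kHz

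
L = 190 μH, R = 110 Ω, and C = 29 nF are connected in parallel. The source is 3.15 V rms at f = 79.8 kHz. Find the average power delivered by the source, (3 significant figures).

90.2 mW

ω = 2πf = 501400 rad/s
X_L = ωL = 95.3 Ω
X_C = 1/(ωC) = 68.8 Ω
Parallel: admittances add. Y = 1/R + 1/(jωL) + jωC
Y = (0.00909 + j0.00404) S
|Y| = 0.00995 S → |Z| = 1/|Y| = 101 Ω, ∠Z = −∠Y = -24.0°
I = V/|Z| = 31.3 mA
P = VI cos φ = 3.15 × 0.0313 × cos(-24.0°) = 90.2 mW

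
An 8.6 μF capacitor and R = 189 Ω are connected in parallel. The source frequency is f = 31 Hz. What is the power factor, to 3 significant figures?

0.953

ω = 2πf = 194.8 rad/s
X_C = 1/(ωC) = 597 Ω
Parallel: admittances add. Y = 1/R + jωC
Y = (0.00529 + j0.00168) S
|Y| = 0.00555 S → |Z| = 1/|Y| = 180 Ω, ∠Z = −∠Y = -17.6°
cos φ = cos(-17.6°) = 0.953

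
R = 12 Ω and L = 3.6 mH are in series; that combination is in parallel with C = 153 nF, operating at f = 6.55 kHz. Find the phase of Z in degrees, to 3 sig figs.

37.0°

ω = 2πf = 41150 rad/s
X_L = ωL = 148 Ω
X_C = 1/(ωC) = 159 Ω
Branch 1 (R+jX_L): Z₁ = 12.0 + j148 Ω, |Z₁| = 149 Ω
Branch 2 (−jX_C): Z₂ = −j159 Ω
Parallel: Z = Z₁Z₂/(Z₁+Z₂), |Z| = 1470 Ω, ∠Z = 37.0°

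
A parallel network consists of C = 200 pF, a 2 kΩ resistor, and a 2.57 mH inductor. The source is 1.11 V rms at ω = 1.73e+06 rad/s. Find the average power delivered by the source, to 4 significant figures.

616.1 μW

X_L = ωL = 4446 Ω
X_C = 1/(ωC) = 2890 Ω
Parallel: admittances add. Y = 1/R + 1/(jωL) + jωC
Y = (0.0005000 + j0.0001211) S
|Y| = 0.0005145 S → |Z| = 1/|Y| = 1944 Ω, ∠Z = −∠Y = -13.61°
I = V/|Z| = 571.0 μA
P = VI cos φ = 1.11 × 0.0005710 × cos(-13.61°) = 616.1 μW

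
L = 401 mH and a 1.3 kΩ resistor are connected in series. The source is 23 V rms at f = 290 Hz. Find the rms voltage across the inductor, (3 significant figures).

ω = 2πf = 1822 rad/s
X_L = ωL = 731 Ω
Z = 1300 + j731 Ω
|Z| = √(1300² + 731²) = 1490 Ω
I = V/|Z| = 15.4 mA
V_L = I·|Z_L| = 0.0154 × 731 = 11.3 V

11.3 V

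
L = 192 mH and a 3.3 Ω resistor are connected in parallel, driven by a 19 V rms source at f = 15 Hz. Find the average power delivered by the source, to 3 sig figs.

109 W

ω = 2πf = 94.25 rad/s
X_L = ωL = 18.1 Ω
Parallel: admittances add. Y = 1/R + 1/(jωL)
Y = (0.303 − j0.0553) S
|Y| = 0.308 S → |Z| = 1/|Y| = 3.25 Ω, ∠Z = −∠Y = 10.3°
I = V/|Z| = 5.85 A
P = VI cos φ = 19 × 5.85 × cos(10.3°) = 109 W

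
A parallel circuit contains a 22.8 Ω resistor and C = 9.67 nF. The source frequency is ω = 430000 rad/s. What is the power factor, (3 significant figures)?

X_C = 1/(ωC) = 240 Ω
Parallel: admittances add. Y = 1/R + jωC
Y = (0.0439 + j0.00416) S
|Y| = 0.0441 S → |Z| = 1/|Y| = 22.7 Ω, ∠Z = −∠Y = -5.42°
cos φ = cos(-5.42°) = 0.996

0.996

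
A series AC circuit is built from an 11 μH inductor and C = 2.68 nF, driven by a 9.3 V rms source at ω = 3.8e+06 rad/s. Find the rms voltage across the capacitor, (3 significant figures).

X_L = ωL = 41.8 Ω
X_C = 1/(ωC) = 98.2 Ω
Net reactance X = X_L − X_C = -56.4 Ω
Z = − j56.4 Ω
|Z| = √(0² + 56.4²) = 56.4 Ω
I = V/|Z| = 165 mA
V_C = I·|Z_C| = 0.165 × 98.2 = 16.2 V

16.2 V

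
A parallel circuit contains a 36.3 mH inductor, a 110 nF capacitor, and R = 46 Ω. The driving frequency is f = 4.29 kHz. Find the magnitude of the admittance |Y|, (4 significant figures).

ω = 2πf = 26950 rad/s
X_L = ωL = 978.5 Ω
X_C = 1/(ωC) = 337.3 Ω
Parallel: admittances add. Y = 1/R + 1/(jωL) + jωC
Y = (0.02174 + j0.001943) S
|Y| = 0.02183 S → |Z| = 1/|Y| = 45.82 Ω, ∠Z = −∠Y = -5.107°

21.83 mS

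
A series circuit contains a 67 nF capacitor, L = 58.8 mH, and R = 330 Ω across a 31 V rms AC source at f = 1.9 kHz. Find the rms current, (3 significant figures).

ω = 2πf = 11940 rad/s
X_L = ωL = 702 Ω
X_C = 1/(ωC) = 1250 Ω
Net reactance X = X_L − X_C = -548 Ω
Z = 330 − j548 Ω
|Z| = √(330² + 548²) = 640 Ω
I = V/|Z| = 31/640 = 48.4 mA

48.4 mA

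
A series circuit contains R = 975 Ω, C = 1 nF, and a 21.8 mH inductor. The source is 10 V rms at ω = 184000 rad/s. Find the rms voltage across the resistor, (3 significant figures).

5.65 V

X_L = ωL = 4010 Ω
X_C = 1/(ωC) = 5430 Ω
Net reactance X = X_L − X_C = -1420 Ω
Z = 975 − j1420 Ω
|Z| = √(975² + 1420²) = 1730 Ω
I = V/|Z| = 5.80 mA
V_R = I·|Z_R| = 0.00580 × 975 = 5.65 V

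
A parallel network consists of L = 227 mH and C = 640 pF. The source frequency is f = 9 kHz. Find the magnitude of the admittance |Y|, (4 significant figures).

ω = 2πf = 56550 rad/s
X_L = ωL = 12840 Ω
X_C = 1/(ωC) = 27630 Ω
Parallel: admittances add. Y = 1/(jωL) + jωC
Y = (0 − j4.171e-05) S
|Y| = 4.171e-05 S → |Z| = 1/|Y| = 23970 Ω, ∠Z = −∠Y = 90.00°

41.71 μS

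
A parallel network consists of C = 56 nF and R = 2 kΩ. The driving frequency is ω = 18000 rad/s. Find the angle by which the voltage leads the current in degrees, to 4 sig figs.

X_C = 1/(ωC) = 992.1 Ω
Parallel: admittances add. Y = 1/R + jωC
Y = (0.0005000 + j0.001008) S
|Y| = 0.001125 S → |Z| = 1/|Y| = 888.7 Ω, ∠Z = −∠Y = -63.62°

-63.62°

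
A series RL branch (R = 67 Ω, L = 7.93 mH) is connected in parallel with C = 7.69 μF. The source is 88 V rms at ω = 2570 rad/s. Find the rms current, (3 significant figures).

1.83 A

X_L = ωL = 20.4 Ω
X_C = 1/(ωC) = 50.6 Ω
Branch 1 (R+jX_L): Z₁ = 67.0 + j20.4 Ω, |Z₁| = 70.0 Ω
Branch 2 (−jX_C): Z₂ = −j50.6 Ω
Parallel: Z = Z₁Z₂/(Z₁+Z₂), |Z| = 48.2 Ω, ∠Z = -48.8°
I = V/|Z| = 88/48.2 = 1.83 A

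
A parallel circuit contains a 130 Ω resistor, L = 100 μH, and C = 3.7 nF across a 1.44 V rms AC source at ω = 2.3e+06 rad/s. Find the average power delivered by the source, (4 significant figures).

15.95 mW

X_L = ωL = 230.0 Ω
X_C = 1/(ωC) = 117.5 Ω
Parallel: admittances add. Y = 1/R + 1/(jωL) + jωC
Y = (0.007692 + j0.004162) S
|Y| = 0.008746 S → |Z| = 1/|Y| = 114.3 Ω, ∠Z = −∠Y = -28.42°
I = V/|Z| = 12.59 mA
P = VI cos φ = 1.44 × 0.01259 × cos(-28.42°) = 15.95 mW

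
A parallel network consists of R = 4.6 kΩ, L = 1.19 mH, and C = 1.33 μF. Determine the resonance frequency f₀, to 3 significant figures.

4.00 kHz

ω₀ = 1/√(LC) = 1/√(0.00119 × 1.33e-06) = 25140 rad/s
f₀ = ω₀/(2π) = 4.00 kHz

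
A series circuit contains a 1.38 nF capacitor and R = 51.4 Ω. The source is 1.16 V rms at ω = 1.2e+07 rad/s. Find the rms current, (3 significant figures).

14.6 mA

X_C = 1/(ωC) = 60.4 Ω
Z = 51.4 − j60.4 Ω
|Z| = √(51.4² + 60.4²) = 79.3 Ω
I = V/|Z| = 1.16/79.3 = 14.6 mA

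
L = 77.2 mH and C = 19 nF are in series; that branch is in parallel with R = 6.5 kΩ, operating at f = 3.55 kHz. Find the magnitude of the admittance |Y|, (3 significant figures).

ω = 2πf = 22310 rad/s
X_L = ωL = 1720 Ω
X_C = 1/(ωC) = 2360 Ω
Branch 1: Z₁ = R = 6500 Ω
Branch 2 (series LC): Z₂ = j(X_L − X_C) = −j638 Ω
Parallel: Z = Z₁Z₂/(Z₁+Z₂), |Z| = 635 Ω, ∠Z = -84.4°
|Y| = 1/|Z| = 1.58 mS

1.58 mS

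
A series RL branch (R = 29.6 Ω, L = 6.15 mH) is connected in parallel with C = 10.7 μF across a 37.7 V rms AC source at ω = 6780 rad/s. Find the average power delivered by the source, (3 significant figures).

X_L = ωL = 41.7 Ω
X_C = 1/(ωC) = 13.8 Ω
Branch 1 (R+jX_L): Z₁ = 29.6 + j41.7 Ω, |Z₁| = 51.1 Ω
Branch 2 (−jX_C): Z₂ = −j13.8 Ω
Parallel: Z = Z₁Z₂/(Z₁+Z₂), |Z| = 17.3 Ω, ∠Z = -78.7°
I = V/|Z| = 2.18 A
P = VI cos φ = 37.7 × 2.18 × cos(-78.7°) = 16.1 W

16.1 W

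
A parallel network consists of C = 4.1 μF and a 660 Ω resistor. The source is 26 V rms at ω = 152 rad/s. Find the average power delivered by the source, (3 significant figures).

X_C = 1/(ωC) = 1600 Ω
Parallel: admittances add. Y = 1/R + jωC
Y = (0.00152 + j0.000623) S
|Y| = 0.00164 S → |Z| = 1/|Y| = 610 Ω, ∠Z = −∠Y = -22.4°
I = V/|Z| = 42.6 mA
P = VI cos φ = 26 × 0.0426 × cos(-22.4°) = 1.02 W

1.02 W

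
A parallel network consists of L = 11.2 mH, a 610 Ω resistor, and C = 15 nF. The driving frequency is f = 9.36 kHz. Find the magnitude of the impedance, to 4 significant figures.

ω = 2πf = 58810 rad/s
X_L = ωL = 658.7 Ω
X_C = 1/(ωC) = 1134 Ω
Parallel: admittances add. Y = 1/R + 1/(jωL) + jωC
Y = (0.001639 − j0.0006360) S
|Y| = 0.001758 S → |Z| = 1/|Y| = 568.7 Ω, ∠Z = −∠Y = 21.21°

568.7 Ω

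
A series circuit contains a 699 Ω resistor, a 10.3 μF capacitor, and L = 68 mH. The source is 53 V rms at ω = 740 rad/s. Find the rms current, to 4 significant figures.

X_L = ωL = 50.32 Ω
X_C = 1/(ωC) = 131.2 Ω
Net reactance X = X_L − X_C = -80.88 Ω
Z = 699.0 − j80.88 Ω
|Z| = √(699.0² + 80.88²) = 703.7 Ω
I = V/|Z| = 53/703.7 = 75.32 mA

75.32 mA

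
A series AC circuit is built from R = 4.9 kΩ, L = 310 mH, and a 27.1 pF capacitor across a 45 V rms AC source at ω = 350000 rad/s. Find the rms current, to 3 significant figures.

X_L = ωL = 108000 Ω
X_C = 1/(ωC) = 105000 Ω
Net reactance X = X_L − X_C = 3070 Ω
Z = 4900 + j3070 Ω
|Z| = √(4900² + 3070²) = 5780 Ω
I = V/|Z| = 45/5780 = 7.78 mA

7.78 mA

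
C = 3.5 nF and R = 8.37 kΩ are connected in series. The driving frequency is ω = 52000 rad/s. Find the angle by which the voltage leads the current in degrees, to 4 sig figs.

-33.28°

X_C = 1/(ωC) = 5495 Ω
Z = 8370 − j5495 Ω
|Z| = √(8370² + 5495²) = 10010 Ω
∠Z = arctan(-5495/8370) = -33.28°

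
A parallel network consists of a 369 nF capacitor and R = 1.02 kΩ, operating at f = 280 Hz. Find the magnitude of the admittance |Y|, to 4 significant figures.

1.176 mS

ω = 2πf = 1759 rad/s
X_C = 1/(ωC) = 1540 Ω
Parallel: admittances add. Y = 1/R + jωC
Y = (0.0009804 + j0.0006492) S
|Y| = 0.001176 S → |Z| = 1/|Y| = 850.5 Ω, ∠Z = −∠Y = -33.51°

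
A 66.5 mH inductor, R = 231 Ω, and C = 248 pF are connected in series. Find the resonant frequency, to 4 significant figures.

ω₀ = 1/√(LC) = 1/√(0.0665 × 2.48e-10) = 246200 rad/s
f₀ = ω₀/(2π) = 39.19 kHz

39.19 kHz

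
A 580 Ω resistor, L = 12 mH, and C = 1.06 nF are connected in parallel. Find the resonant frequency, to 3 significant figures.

ω₀ = 1/√(LC) = 1/√(0.012 × 1.06e-09) = 280400 rad/s
f₀ = ω₀/(2π) = 44.6 kHz

44.6 kHz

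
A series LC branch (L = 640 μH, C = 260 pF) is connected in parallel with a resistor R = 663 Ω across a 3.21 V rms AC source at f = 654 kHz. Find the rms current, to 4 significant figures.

ω = 2πf = 4.109e+06 rad/s
X_L = ωL = 2630 Ω
X_C = 1/(ωC) = 936.0 Ω
Branch 1: Z₁ = R = 663.0 Ω
Branch 2 (series LC): Z₂ = j(X_L − X_C) = j1694 Ω
Parallel: Z = Z₁Z₂/(Z₁+Z₂), |Z| = 617.4 Ω, ∠Z = 21.38°
I = V/|Z| = 3.21/617.4 = 5.199 mA

5.199 mA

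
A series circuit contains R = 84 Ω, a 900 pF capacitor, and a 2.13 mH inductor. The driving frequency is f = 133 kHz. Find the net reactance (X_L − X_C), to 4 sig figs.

ω = 2πf = 835700 rad/s
X_L = ωL = 1780 Ω
X_C = 1/(ωC) = 1330 Ω
X = 1780 − 1330 = 450.3 Ω

450.3 Ω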